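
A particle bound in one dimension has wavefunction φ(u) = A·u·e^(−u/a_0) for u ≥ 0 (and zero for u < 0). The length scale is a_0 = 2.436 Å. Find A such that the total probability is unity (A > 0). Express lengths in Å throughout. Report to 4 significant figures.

A ≈ 0.5260 Å^(-3/2)

We need A² ∫|f|² du = 1, taking the integral from 0 to ∞.
Using ∫₀^∞ uⁿ e^(−αu) du = n!/αⁿ⁺¹, carrying out the integral gives A² · a_0^3/4.
With a_0 = 2.436: A² = 0.27671 and A = 0.52603.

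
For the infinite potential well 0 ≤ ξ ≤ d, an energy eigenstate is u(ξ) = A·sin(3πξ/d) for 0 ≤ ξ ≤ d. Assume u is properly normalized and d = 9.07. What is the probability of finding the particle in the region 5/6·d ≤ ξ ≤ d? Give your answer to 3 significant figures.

P ≈ 0.167

The probability is P = ∫ |u|² dξ over [5/6·d, d].
With A² fixed by ∫|u|² = 1, i.e. A² = (d/2)^(−1), substitute and integrate.
Substituting t = ξ/d, A² and the length scale cancel in the ratio: P = ∫_{5/6}^{1} sin(3·π·t)^2 dt / ∫_{0}^{1} sin(3·π·t)^2 dt.
An antiderivative of sin(3·π·t)^2 is t/2 - sin(6·π·t)/(12·π); evaluating from 5/6 to 1 gives 1/12, while the full integral is 1/2.
Evaluating gives P = 1/6.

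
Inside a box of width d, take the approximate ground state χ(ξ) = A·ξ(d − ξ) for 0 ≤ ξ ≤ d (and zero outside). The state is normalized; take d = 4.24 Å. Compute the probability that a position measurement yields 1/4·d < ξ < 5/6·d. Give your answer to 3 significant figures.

P ≈ 0.861

P = ∫_{1/4·d}^{5/6·d} |χ(ξ)|² dξ.
The normalization integral ∫|χ|²dξ over the whole domain equals d^5/30·A², and A² cancels in the ratio.
In terms of u = ξ/d (A² and the length scale cancel between numerator and denominator), P = [∫_{1/4}^{5/6} u^2·(1 - u)^2 du] / [∫_{0}^{1} u^2·(1 - u)^2 du].
Using ∫ u^2·(1 - u)^2 du = u^3·(6·u^2 - 15·u + 10)/30, the numerator is ≈ 0.028700 and the denominator is 1/30.
This works out to P = 0.8610.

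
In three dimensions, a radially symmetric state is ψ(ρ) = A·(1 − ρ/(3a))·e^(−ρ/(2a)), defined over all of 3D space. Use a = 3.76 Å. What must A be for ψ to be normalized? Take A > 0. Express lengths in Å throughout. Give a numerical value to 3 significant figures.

Require ∫ |ψ|² 4πρ² dρ = 1 over the whole domain.
The integral (without the A² prefactor) comes out to 8·π·a^3/3.
So A² = (8·π·a^3/3)^(−1).
Plugging in a = 3.76 yields A = 0.04739.

A ≈ 0.0474 Å^(-3/2)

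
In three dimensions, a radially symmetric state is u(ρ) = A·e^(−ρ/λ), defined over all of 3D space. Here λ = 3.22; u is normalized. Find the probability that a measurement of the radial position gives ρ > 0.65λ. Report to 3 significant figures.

P ≈ 0.857

With dV = 4πρ²dρ, the probability is ∫|u|² dV over ρ > 0.65λ.
A² is fixed by ∫₀^∞ 4πρ²|u|² dρ = 1, i.e. A² = (π·λ^3)^(−1).
Let t = ρ/λ; then A², 4π and the length scale all cancel, so P = ∫_{0.65}^{∞} t^2·e^(-2·t) dt ÷ ∫_{0}^{∞} t^2·e^(-2·t) dt.
Using ∫ t^2·e^(-2·t) dt = -(2·t^2 + 2·t + 1)·e^(-2·t)/4, the numerator is 629·e^(-13/10)/800 and the denominator is 1/4.
The region integral divided by the full integral gives P = 0.8571.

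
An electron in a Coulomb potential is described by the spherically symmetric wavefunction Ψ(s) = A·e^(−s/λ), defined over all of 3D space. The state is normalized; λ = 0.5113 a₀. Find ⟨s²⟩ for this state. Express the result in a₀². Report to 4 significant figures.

⟨s^2⟩ ≈ 0.7843 a₀^2

The expectation value is the |Ψ|²-weighted average of s^2: ∫ s^2|Ψ|² 4πs² ds.
Recall ∫₀^∞ s^m e^(−s/β) ds = m!·β^(m+1), since the A² factors cancel between numerator and denominator, ⟨s²⟩ = 3·λ^2.
With λ = 0.5113, ⟨s^2⟩ = 0.78428.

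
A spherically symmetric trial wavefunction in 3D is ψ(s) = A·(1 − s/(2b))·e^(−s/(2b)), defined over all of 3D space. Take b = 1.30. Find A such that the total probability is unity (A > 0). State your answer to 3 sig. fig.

A ≈ 0.135

We need A² ∫|f|² 4πs² ds = 1, taking the integral from 0 to ∞.
The angular integral contributes 4π, leaving ∫₀^∞ s²|ψ|² ds.
Using ∫₀^∞ sⁿ e^(−αs) ds = n!/αⁿ⁺¹, carrying out the integral gives A² · 8·π·b^3.
Setting this equal to 1 gives A² = 1/(8·π·b^3).
Plugging in b = 1.30 yields A = 0.1346.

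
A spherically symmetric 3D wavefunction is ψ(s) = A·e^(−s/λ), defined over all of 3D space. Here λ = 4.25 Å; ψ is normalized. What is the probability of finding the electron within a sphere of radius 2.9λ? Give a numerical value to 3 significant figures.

P ≈ 0.928

Integrate the radial probability density 4πs²|ψ|² over s ≤ 2.9λ.
Normalization gives A² = 1/(π·λ^3).
Let u = s/λ; then A², 4π and the length scale all cancel, so P = ∫_{0}^{2.9} u^2·e^(-2·u) du ÷ ∫_{0}^{∞} u^2·e^(-2·u) du.
Using ∫ u^2·e^(-2·u) du = -(2·u^2 + 2·u + 1)·e^(-2·u)/4, the numerator is 1/4 - 1181·e^(-29/5)/200 and the denominator is 1/4.
The region integral divided by the full integral gives P = 0.9285.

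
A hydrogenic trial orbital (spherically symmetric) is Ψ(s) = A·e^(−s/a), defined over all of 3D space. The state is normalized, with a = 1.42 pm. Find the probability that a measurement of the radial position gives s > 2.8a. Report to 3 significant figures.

P ≈ 0.0824

Integrate the radial probability density 4πs²|Ψ|² over s > 2.8a.
A² is fixed by ∫₀^∞ 4πs²|Ψ|² ds = 1, i.e. A² = (π·a^3)^(−1).
Let u = s/a; then A², 4π and the length scale all cancel, so P = ∫_{2.8}^{∞} u^2·e^(-2·u) du ÷ ∫_{0}^{∞} u^2·e^(-2·u) du.
An antiderivative of u^2·e^(-2·u) is -(2·u^2 + 2·u + 1)·e^(-2·u)/4; evaluating from 2.8 to ∞ gives 557·e^(-28/5)/100, while the full integral is 1/4.
The region integral divided by the full integral gives P = 0.08239.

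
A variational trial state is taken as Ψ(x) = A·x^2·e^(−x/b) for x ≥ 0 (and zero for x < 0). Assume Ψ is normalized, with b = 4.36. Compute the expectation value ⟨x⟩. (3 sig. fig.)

⟨x⟩ ≈ 10.9

⟨x⟩ = ∫ x |Ψ|² dx over the full domain.
The ratio of the moment integral to the normalization integral gives ⟨x⟩ = 5·b/2.
Putting b = 4.36 gives 10.90.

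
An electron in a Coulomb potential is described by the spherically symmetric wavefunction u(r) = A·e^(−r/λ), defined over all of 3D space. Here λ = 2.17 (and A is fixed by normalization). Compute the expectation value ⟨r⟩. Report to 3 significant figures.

⟨r⟩ ≈ 3.26

The expectation value is the |u|²-weighted average of r: ∫ r|u|² 4πr² dr.
With ∫₀^∞ r^3 e^(−αr) dr = 3!/α^4, evaluating both integrals, ⟨r⟩ = 3·λ/2.
With λ = 2.17, ⟨r⟩ = 3.255.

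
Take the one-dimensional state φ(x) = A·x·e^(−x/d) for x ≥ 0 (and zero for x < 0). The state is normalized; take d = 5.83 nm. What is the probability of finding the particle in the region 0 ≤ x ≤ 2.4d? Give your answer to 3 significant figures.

|φ|² is the probability density, so P = ∫_{0}^{2.4d} |φ|² dx.
Since A² = 1/(d^3/4), this is the region integral divided by the full normalization integral.
Substituting u = x/d, A² and the length scale cancel in the ratio: P = ∫_{0}^{2.4} u^2·e^(-2·u) du / ∫_{0}^{∞} u^2·e^(-2·u) du.
Using ∫ u^2·e^(-2·u) du = -(2·u^2 + 2·u + 1)·e^(-2·u)/4, the numerator is 1/4 - 433·e^(-24/5)/100 and the denominator is 1/4.
This works out to P = 0.8575.

P ≈ 0.857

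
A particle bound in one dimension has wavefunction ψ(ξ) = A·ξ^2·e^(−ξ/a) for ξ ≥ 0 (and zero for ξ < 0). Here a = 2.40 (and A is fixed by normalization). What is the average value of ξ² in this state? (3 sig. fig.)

⟨ξ²⟩ = ∫ ξ^2 |ψ|² dξ over the full domain.
The ratio of the moment integral to the normalization integral gives ⟨ξ²⟩ = 15·a^2/2.
Putting a = 2.40 gives 43.20.

⟨ξ^2⟩ ≈ 43.2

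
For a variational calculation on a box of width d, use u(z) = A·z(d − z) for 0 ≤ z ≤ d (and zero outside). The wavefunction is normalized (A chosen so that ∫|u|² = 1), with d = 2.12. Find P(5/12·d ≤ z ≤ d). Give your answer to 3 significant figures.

|u|² is the probability density, so P = ∫_{5/12·d}^{d} |u|² dz.
With A² fixed by ∫|u|² = 1, i.e. A² = (d^5/30)^(−1), substitute and integrate.
In terms of t = z/d (A² and the length scale cancel between numerator and denominator), P = [∫_{5/12}^{1} t^2·(1 - t)^2 dt] / [∫_{0}^{1} t^2·(1 - t)^2 dt].
An antiderivative of t^2·(1 - t)^2 is t^3·(6·t^2 - 15·t + 10)/30; evaluating from 5/12 to 1 gives ≈ 0.021779, while the full integral is 1/30.
This works out to P = 0.6534.

P ≈ 0.653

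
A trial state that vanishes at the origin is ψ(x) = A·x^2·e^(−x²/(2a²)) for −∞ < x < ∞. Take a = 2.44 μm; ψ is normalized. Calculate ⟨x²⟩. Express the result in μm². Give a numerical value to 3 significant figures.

⟨x^2⟩ ≈ 14.9 μm^2

By definition ⟨x²⟩ = ∫ x^2 |ψ(x)|² dx.
The ratio of the moment integral to the normalization integral gives ⟨x²⟩ = 5·a^2/2.
Putting a = 2.44 gives 14.88.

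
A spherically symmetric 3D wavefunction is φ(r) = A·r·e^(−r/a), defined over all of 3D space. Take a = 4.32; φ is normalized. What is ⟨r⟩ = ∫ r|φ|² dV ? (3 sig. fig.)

The expectation value is the |φ|²-weighted average of r: ∫ r|φ|² 4πr² dr.
Recall ∫₀^∞ r^m e^(−r/β) dr = m!·β^(m+1), since the A² factors cancel between numerator and denominator, ⟨r⟩ = 5·a/2.
Putting a = 4.32 gives 10.80.

⟨r⟩ ≈ 10.8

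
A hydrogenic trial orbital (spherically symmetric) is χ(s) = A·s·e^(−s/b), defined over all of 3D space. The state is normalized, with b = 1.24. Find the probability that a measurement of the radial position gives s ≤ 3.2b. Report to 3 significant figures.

P ≈ 0.765

P = ∫ |χ|² 4πs² ds over s ≤ 3.2b.
Normalization gives A² = 1/(3·π·b^5).
Substituting u = s/b, A², 4π and the length scale all cancel in the ratio: P = ∫_{0}^{3.2} u^4·e^(-2·u) du / ∫_{0}^{∞} u^4·e^(-2·u) du.
An antiderivative of u^4·e^(-2·u) is -(u^4/2 + u^3 + 3·u^2/2 + 3·u/2 + 3/4)·e^(-2·u); evaluating from 0 to 3.2 gives ≈ 0.57370, while the full integral is 3/4.
Taking the ratio yields P = 0.7649.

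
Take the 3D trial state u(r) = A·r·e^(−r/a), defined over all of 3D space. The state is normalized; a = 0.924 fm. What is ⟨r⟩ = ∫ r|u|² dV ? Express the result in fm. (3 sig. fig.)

⟨r⟩ ≈ 2.31 fm

By definition ⟨r⟩ = ∫ r |u(r)|² 4πr² dr.
With ∫₀^∞ r^5 e^(−αr) dr = 5!/α^6, evaluating both integrals, ⟨r⟩ = 5·a/2.
With a = 0.924, ⟨r⟩ = 2.310.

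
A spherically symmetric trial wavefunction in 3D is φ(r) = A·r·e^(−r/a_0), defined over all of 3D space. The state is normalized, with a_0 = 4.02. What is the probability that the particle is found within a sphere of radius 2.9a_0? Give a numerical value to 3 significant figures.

P ≈ 0.687

P = ∫ |φ|² 4πr² dr over r ≤ 2.9a_0.
The full normalization integral is A²·[3·π·a_0^5] = 1, fixing A².
In terms of u = r/a_0 (A², 4π and the length scale all cancel between numerator and denominator), P = [∫_{0}^{2.9} u^4·e^(-2·u) du] / [∫_{0}^{∞} u^4·e^(-2·u) du].
With ∫ u^4·e^(-2·u) du = -(u^4/2 + u^3 + 3·u^2/2 + 3·u/2 + 3/4)·e^(-2·u) + C, the region integral is ≈ 0.51546 and the full one is 3/4.
The region integral divided by the full integral gives P = 0.6873.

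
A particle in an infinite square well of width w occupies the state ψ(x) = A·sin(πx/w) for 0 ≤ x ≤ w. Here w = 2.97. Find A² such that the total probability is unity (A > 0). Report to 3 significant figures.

A^2 ≈ 0.673

Require ∫ |ψ|² dx = 1 over the whole domain.
With ψ = A·sin(πx/w), the integral evaluates to A²·[w/2].
Setting this equal to 1 gives A² = 1/(w/2).
Plugging in w = 2.97 yields A = 0.8206.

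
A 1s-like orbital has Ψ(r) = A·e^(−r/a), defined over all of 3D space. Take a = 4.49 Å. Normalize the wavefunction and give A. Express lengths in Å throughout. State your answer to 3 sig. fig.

A ≈ 0.0593 Å^(-3/2)

The normalization condition is ∫|Ψ|² 4πr² dr = 1 from 0 to ∞.
Recall ∫₀^∞ r^m e^(−r/β) dr = m!·β^(m+1), the integral (without the A² prefactor) comes out to π·a^3.
Hence A² = 1/[π·a^3].
With a = 4.49: A² = 0.003517 and A = 0.05930.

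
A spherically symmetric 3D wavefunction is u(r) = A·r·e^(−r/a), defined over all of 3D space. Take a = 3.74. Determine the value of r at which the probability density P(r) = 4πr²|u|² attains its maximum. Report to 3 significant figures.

r ≈ 7.48

Set d/dr [P(r) = 4πr²|u|²] = 0 and solve for r > 0.
This gives r = 2·a.
With a = 3.74, the most probable radial distance is 7.480.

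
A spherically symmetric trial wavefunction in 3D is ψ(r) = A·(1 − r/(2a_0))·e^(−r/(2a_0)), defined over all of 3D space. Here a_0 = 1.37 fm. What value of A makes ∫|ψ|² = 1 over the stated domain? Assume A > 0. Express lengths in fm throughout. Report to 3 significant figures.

The normalization condition is ∫|ψ|² 4πr² dr = 1 from 0 to ∞.
The angular integral contributes 4π, leaving ∫₀^∞ r²|ψ|² dr.
Using ∫₀^∞ rⁿ e^(−αr) dr = n!/αⁿ⁺¹, ∫|ψ|² 4πr² dr = A²·(8·π·a_0^3).
So A² = (8·π·a_0^3)^(−1).
Plugging in a_0 = 1.37 yields A = 0.1244.

A ≈ 0.124 fm^(-3/2)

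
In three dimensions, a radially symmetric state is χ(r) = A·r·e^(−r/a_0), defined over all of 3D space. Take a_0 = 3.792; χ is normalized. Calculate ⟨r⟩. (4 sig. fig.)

⟨r⟩ ≈ 9.480

By definition ⟨r⟩ = ∫ r |χ(r)|² 4πr² dr.
Recall ∫₀^∞ r^m e^(−r/β) dr = m!·β^(m+1), the ratio of the moment integral to the normalization integral gives ⟨r⟩ = 5·a_0/2.
With a_0 = 3.792, ⟨r⟩ = 9.4800.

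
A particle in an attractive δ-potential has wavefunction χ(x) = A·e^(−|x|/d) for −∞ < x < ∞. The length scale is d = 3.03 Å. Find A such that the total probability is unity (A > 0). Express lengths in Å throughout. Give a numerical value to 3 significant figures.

The normalization condition is ∫|χ|² dx = 1 from −∞ to ∞.
With χ = A·e^(−|x|/d), the integral evaluates to A²·[d].
Hence A² = 1/[d].
Substituting d = 3.03 gives A² = 0.3300, so A = 0.5745.

A ≈ 0.574 Å^(-1/2)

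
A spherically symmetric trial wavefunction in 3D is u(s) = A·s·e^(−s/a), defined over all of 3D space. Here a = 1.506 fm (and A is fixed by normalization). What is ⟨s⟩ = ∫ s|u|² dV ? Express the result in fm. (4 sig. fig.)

⟨s⟩ = ∫ s |u|² 4πs² ds over the full domain.
Since the A² factors cancel between numerator and denominator, ⟨s⟩ = 5·a/2.
Putting a = 1.506 gives 3.7650.

⟨s⟩ ≈ 3.765 fm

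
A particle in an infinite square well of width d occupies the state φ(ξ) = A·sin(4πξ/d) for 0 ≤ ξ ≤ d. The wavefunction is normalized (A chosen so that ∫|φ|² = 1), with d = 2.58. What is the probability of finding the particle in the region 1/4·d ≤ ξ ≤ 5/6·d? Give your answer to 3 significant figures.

P ≈ 0.549

P = ∫_{1/4·d}^{5/6·d} |φ(ξ)|² dξ.
Since A² = 1/(d/2), this is the region integral divided by the full normalization integral.
Substituting u = ξ/d, A² and the length scale cancel in the ratio: P = ∫_{1/4}^{5/6} sin(4·π·u)^2 du / ∫_{0}^{1} sin(4·π·u)^2 du.
Using ∫ sin(4·π·u)^2 du = u/2 - sin(4·π·u)·cos(4·π·u)/(8·π), the numerator is -√(3)/(32·π) + 7/24 and the denominator is 1/2.
This works out to P = -√(3)/(16·π) + 7/12.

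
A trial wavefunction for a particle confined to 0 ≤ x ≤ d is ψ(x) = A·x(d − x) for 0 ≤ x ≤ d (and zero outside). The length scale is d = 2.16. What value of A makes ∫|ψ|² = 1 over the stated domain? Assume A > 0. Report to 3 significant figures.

A ≈ 0.799

Require ∫ |ψ|² dx = 1 over the whole domain.
∫|ψ|² dx = A²·(d^5/30).
Setting this equal to 1 gives A² = 1/(d^5/30).
Plugging in d = 2.16 yields A = 0.7988.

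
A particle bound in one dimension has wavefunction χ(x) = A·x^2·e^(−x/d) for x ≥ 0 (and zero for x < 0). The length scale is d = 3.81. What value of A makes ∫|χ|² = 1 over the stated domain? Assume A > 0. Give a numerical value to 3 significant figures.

We need A² ∫|f|² dx = 1, taking the integral from 0 to ∞.
Carrying out the integral gives A² · 3·d^5/4.
Setting this equal to 1 gives A² = 1/(3·d^5/4).
Plugging in d = 3.81 yields A = 0.04075.

A ≈ 0.0408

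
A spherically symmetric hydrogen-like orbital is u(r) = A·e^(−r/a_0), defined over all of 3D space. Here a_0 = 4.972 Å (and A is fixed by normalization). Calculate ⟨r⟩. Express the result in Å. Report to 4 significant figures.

⟨r⟩ ≈ 7.458 Å

⟨r⟩ = ∫ r |u|² 4πr² dr over the full domain.
Using ∫₀^∞ rⁿ e^(−αr) dr = n!/αⁿ⁺¹, the ratio of the moment integral to the normalization integral gives ⟨r⟩ = 3·a_0/2.
With a_0 = 4.972, ⟨r⟩ = 7.4580.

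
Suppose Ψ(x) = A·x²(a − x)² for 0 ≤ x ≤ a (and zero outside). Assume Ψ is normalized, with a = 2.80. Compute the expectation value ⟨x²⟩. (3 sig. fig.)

⟨x²⟩ = ∫ x^2 |Ψ|² dx over the full domain.
Since the A² factors cancel between numerator and denominator, ⟨x²⟩ = 3·a^2/11.
With a = 2.80, ⟨x^2⟩ = 2.138.

⟨x^2⟩ ≈ 2.14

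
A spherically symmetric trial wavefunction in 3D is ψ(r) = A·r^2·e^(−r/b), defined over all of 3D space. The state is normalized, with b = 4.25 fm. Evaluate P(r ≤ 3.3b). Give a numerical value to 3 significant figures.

P = ∫ |ψ|² 4πr² dr over r ≤ 3.3b.
Normalization gives A² = 1/(45·π·b^7/2).
Substituting u = r/b, A², 4π and the length scale all cancel in the ratio: P = ∫_{0}^{3.3} u^6·e^(-2·u) du / ∫_{0}^{∞} u^6·e^(-2·u) du.
With ∫ u^6·e^(-2·u) du = -(4·u^6 + 12·u^5 + 30·u^4 + 60·u^3 + 90·u^2 + 90·u + 45)·e^(-2·u)/8 + C, the region integral is ≈ 2.7515 and the full one is 45/8.
The region integral divided by the full integral gives P = 0.4892.

P ≈ 0.489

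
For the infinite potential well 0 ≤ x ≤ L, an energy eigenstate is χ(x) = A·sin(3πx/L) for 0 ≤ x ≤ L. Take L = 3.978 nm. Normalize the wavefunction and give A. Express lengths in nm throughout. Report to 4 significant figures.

A ≈ 0.7091 nm^(-1/2)

We need A² ∫|f|² dx = 1, taking the integral from 0 to L.
Using sin²θ = (1 − cos 2θ)/2, with χ = A·sin(3πx/L), the integral evaluates to A²·[L/2].
Setting this equal to 1 gives A² = 1/(L/2).
Substituting L = 3.978 gives A² = 0.50277, so A = 0.70906.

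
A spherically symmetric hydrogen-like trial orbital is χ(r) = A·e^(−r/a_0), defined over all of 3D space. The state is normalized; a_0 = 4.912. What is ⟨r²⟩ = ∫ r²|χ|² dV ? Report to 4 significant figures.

⟨r^2⟩ ≈ 72.38

The expectation value is the |χ|²-weighted average of r^2: ∫ r^2|χ|² 4πr² dr.
The ratio of the moment integral to the normalization integral gives ⟨r²⟩ = 3·a_0^2.
With a_0 = 4.912, ⟨r^2⟩ = 72.383.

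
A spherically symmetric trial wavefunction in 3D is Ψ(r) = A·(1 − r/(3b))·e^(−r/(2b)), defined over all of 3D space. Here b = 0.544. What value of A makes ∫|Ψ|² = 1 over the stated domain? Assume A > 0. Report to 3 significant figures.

A ≈ 0.861

The normalization condition is ∫|Ψ|² 4πr² dr = 1 from 0 to ∞.
In 3D with spherical symmetry the volume element is 4πr² dr.
Recall ∫₀^∞ r^m e^(−r/β) dr = m!·β^(m+1), with Ψ = A·(1 − r/(3b))·e^(−r/(2b)), the integral evaluates to A²·[8·π·b^3/3].
Substituting b = 0.544 gives A² = 0.7415, so A = 0.8611.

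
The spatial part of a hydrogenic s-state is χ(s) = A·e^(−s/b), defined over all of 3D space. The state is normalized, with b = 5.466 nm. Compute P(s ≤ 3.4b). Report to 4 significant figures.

P ≈ 0.9656

Integrate the radial probability density 4πs²|χ|² over s ≤ 3.4b.
The full normalization integral is A²·[π·b^3] = 1, fixing A².
Let u = s/b; then A², 4π and the length scale all cancel, so P = ∫_{0}^{3.4} u^2·e^(-2·u) du ÷ ∫_{0}^{∞} u^2·e^(-2·u) du.
With ∫ u^2·e^(-2·u) du = -(2·u^2 + 2·u + 1)·e^(-2·u)/4 + C, the region integral is 1/4 - 773·e^(-34/5)/100 and the full one is 1/4.
The region integral divided by the full integral gives P = 0.96556.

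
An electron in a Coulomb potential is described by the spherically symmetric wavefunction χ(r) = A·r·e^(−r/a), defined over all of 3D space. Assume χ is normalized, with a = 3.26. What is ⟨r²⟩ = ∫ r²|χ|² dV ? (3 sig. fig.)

⟨r^2⟩ ≈ 79.7

The expectation value is the |χ|²-weighted average of r^2: ∫ r^2|χ|² 4πr² dr.
Evaluating both integrals, ⟨r²⟩ = 15·a^2/2.
Putting a = 3.26 gives 79.71.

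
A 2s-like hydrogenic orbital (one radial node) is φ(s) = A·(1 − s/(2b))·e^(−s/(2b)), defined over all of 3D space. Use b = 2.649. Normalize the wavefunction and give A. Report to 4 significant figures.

Require ∫ |φ|² 4πs² ds = 1 over the whole domain.
The angular integral contributes 4π, leaving ∫₀^∞ s²|φ|² ds.
With φ = A·(1 − s/(2b))·e^(−s/(2b)), the integral evaluates to A²·[8·π·b^3].
Plugging in b = 2.649 yields A = 0.046265.

A ≈ 0.04627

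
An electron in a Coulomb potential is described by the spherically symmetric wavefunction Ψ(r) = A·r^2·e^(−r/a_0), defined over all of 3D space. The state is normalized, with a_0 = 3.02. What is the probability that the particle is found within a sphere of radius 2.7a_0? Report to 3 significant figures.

Integrate the radial probability density 4πr²|Ψ|² over r ≤ 2.7a_0.
A² is fixed by ∫₀^∞ 4πr²|Ψ|² dr = 1, i.e. A² = (45·π·a_0^7/2)^(−1).
Let u = r/a_0; then A², 4π and the length scale all cancel, so P = ∫_{0}^{2.7} u^6·e^(-2·u) du ÷ ∫_{0}^{∞} u^6·e^(-2·u) du.
An antiderivative of u^6·e^(-2·u) is -(4·u^6 + 12·u^5 + 30·u^4 + 60·u^3 + 90·u^2 + 90·u + 45)·e^(-2·u)/8; evaluating from 0 to 2.7 gives ≈ 1.6781, while the full integral is 45/8.
The region integral divided by the full integral gives P = 0.2983.

P ≈ 0.298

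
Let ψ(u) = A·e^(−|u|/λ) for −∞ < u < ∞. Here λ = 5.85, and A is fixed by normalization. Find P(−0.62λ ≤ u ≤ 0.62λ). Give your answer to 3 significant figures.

P ≈ 0.711

|ψ|² is the probability density, so P = ∫_{−0.62λ}^{0.62λ} |ψ|² du.
With A² fixed by ∫|ψ|² = 1, i.e. A² = (λ)^(−1), substitute and integrate.
Both integrals are even about u = 0, so only the u ≥ 0 halves are needed (the factors of 2 cancel). Let t = u/λ; then A² and the length scale cancel, so P = ∫_{0}^{0.62} e^(-2·t) dt ÷ ∫_{0}^{∞} e^(-2·t) dt.
With ∫ e^(-2·t) dt = -e^(-2·t)/2 + C, the region integral is 1/2 - e^(-31/25)/2 and the full one is 1/2.
Taking the ratio, P = 0.7106.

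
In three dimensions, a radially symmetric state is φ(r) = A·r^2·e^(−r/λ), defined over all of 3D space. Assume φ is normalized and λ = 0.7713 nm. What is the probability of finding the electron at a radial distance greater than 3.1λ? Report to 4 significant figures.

P ≈ 0.5742

P = ∫ |φ|² 4πr² dr over r > 3.1λ.
The full normalization integral is A²·[45·π·λ^7/2] = 1, fixing A².
In terms of u = r/λ (A², 4π and the length scale all cancel between numerator and denominator), P = [∫_{3.1}^{∞} u^6·e^(-2·u) du] / [∫_{0}^{∞} u^6·e^(-2·u) du].
Using ∫ u^6·e^(-2·u) du = -(4·u^6 + 12·u^5 + 30·u^4 + 60·u^3 + 90·u^2 + 90·u + 45)·e^(-2·u)/8, the numerator is ≈ 3.22995 and the denominator is 45/8.
Taking the ratio yields P = 0.57421.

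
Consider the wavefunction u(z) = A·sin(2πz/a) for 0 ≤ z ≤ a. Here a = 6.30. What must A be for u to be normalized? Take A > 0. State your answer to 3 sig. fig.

Normalization requires ∫|u|² dz = 1, integrated from 0 to a.
With ∫₀^a sin²(nπz/a) dz = a/2, with u = A·sin(2πz/a), the integral evaluates to A²·[a/2].
So A² = (a/2)^(−1).
Substituting a = 6.30 gives A² = 0.3175, so A = 0.5634.

A ≈ 0.563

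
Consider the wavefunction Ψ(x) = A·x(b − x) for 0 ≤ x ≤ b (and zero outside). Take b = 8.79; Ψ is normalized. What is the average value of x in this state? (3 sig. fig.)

⟨x⟩ ≈ 4.40

By definition ⟨x⟩ = ∫ x |Ψ(x)|² dx.
Expanding the polynomial and integrating term by term, since the A² factors cancel between numerator and denominator, ⟨x⟩ = b/2.
With b = 8.79, ⟨x⟩ = 4.395.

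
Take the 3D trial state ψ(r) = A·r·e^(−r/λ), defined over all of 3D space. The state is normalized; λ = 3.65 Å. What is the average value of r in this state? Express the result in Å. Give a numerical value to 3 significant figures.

The expectation value is the |ψ|²-weighted average of r: ∫ r|ψ|² 4πr² dr.
With ∫₀^∞ r^5 e^(−αr) dr = 5!/α^6, since the A² factors cancel between numerator and denominator, ⟨r⟩ = 5·λ/2.
With λ = 3.65, ⟨r⟩ = 9.125.

⟨r⟩ ≈ 9.13 Å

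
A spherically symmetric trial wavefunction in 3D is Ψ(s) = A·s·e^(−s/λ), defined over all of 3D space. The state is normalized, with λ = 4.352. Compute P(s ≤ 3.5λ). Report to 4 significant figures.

P ≈ 0.8270

P = ∫ |Ψ|² 4πs² ds over s ≤ 3.5λ.
The full normalization integral is A²·[3·π·λ^5] = 1, fixing A².
Let u = s/λ; then A², 4π and the length scale all cancel, so P = ∫_{0}^{3.5} u^4·e^(-2·u) du ÷ ∫_{0}^{∞} u^4·e^(-2·u) du.
Using ∫ u^4·e^(-2·u) du = -(u^4/2 + u^3 + 3·u^2/2 + 3·u/2 + 3/4)·e^(-2·u), the numerator is 3/4 - 4553·e^(-7)/32 and the denominator is 3/4.
Taking the ratio yields P = 0.82701.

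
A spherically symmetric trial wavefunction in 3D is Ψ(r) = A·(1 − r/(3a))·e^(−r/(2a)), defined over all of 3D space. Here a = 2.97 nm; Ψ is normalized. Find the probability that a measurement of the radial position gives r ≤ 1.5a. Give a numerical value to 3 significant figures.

P ≈ 0.254

With dV = 4πr²dr, the probability is ∫|Ψ|² dV over r ≤ 1.5a.
The full normalization integral is A²·[8·π·a^3/3] = 1, fixing A².
Let u = r/a; then A², 4π and the length scale all cancel, so P = ∫_{0}^{1.5} u^2·(1 - u/3)^2·e^(-u) du ÷ ∫_{0}^{∞} u^2·(1 - u/3)^2·e^(-u) du.
With ∫ u^2·(1 - u/3)^2·e^(-u) du = (-u^4 + 2·u^3 - 3·u^2 - 6·u - 6)·e^(-u)/9 + C, the region integral is 2/3 - 107·e^(-3/2)/48 and the full one is 2/3.
Taking the ratio yields P = 0.2539.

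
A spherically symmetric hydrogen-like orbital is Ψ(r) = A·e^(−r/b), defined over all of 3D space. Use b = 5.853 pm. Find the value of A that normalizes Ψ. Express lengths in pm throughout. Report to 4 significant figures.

Normalization requires ∫|Ψ|² 4πr² dr = 1, integrated from 0 to ∞.
∫|Ψ|² 4πr² dr = A²·(π·b^3).
Plugging in b = 5.853 yields A = 0.039843.

A ≈ 0.03984 pm^(-3/2)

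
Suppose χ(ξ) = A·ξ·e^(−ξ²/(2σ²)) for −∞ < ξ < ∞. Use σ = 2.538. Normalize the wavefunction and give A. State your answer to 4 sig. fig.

Normalization requires ∫|χ|² dξ = 1, integrated from −∞ to ∞.
Differentiating ∫e^(−αξ²) dξ = √(π/α) under α to get the higher moments, carrying out the integral gives A² · √(π)·σ^3/2.
Hence A² = 1/[√(π)·σ^3/2].
Plugging in σ = 2.538 yields A = 0.26272.

A ≈ 0.2627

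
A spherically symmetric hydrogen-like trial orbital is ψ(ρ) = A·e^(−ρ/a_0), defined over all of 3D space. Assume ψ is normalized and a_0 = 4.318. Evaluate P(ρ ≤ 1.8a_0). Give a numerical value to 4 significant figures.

With dV = 4πρ²dρ, the probability is ∫|ψ|² dV over ρ ≤ 1.8a_0.
A² is fixed by ∫₀^∞ 4πρ²|ψ|² dρ = 1, i.e. A² = (π·a_0^3)^(−1).
In terms of u = ρ/a_0 (A², 4π and the length scale all cancel between numerator and denominator), P = [∫_{0}^{1.8} u^2·e^(-2·u) du] / [∫_{0}^{∞} u^2·e^(-2·u) du].
With ∫ u^2·e^(-2·u) du = -(2·u^2 + 2·u + 1)·e^(-2·u)/4 + C, the region integral is 1/4 - 277·e^(-18/5)/100 and the full one is 1/4.
The region integral divided by the full integral gives P = 0.69725.

P ≈ 0.6973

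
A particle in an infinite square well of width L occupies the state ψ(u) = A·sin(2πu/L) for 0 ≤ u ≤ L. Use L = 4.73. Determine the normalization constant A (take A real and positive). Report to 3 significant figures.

A ≈ 0.650

The normalization condition is ∫|ψ|² du = 1 from 0 to L.
With ∫₀^L sin²(nπu/L) du = L/2, the integral (without the A² prefactor) comes out to L/2.
Setting this equal to 1 gives A² = 1/(L/2).
Plugging in L = 4.73 yields A = 0.6503.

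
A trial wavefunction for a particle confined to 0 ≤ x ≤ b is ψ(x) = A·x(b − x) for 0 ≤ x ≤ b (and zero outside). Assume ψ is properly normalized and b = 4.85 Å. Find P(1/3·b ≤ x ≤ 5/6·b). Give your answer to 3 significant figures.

The probability is P = ∫ |ψ|² dx over [1/3·b, 5/6·b].
With A² fixed by ∫|ψ|² = 1, i.e. A² = (b^5/30)^(−1), substitute and integrate.
Let u = x/b; then A² and the length scale cancel, so P = ∫_{1/3}^{5/6} u^2·(1 - u)^2 du ÷ ∫_{0}^{1} u^2·(1 - u)^2 du.
With ∫ u^2·(1 - u)^2 du = u^3·(6·u^2 - 15·u + 10)/30 + C, the region integral is 163/6480 and the full one is 1/30.
Evaluating gives P = 163/216.

P ≈ 0.755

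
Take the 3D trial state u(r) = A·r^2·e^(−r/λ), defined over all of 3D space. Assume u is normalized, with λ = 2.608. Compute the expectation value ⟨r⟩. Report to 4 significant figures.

By definition ⟨r⟩ = ∫ r |u(r)|² 4πr² dr.
The ratio of the moment integral to the normalization integral gives ⟨r⟩ = 7·λ/2.
With λ = 2.608, ⟨r⟩ = 9.1280.

⟨r⟩ ≈ 9.128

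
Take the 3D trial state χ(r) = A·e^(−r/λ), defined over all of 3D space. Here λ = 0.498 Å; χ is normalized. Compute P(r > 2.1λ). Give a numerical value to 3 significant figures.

P = ∫ |χ|² 4πr² dr over r > 2.1λ.
A² is fixed by ∫₀^∞ 4πr²|χ|² dr = 1, i.e. A² = (π·λ^3)^(−1).
Let u = r/λ; then A², 4π and the length scale all cancel, so P = ∫_{2.1}^{∞} u^2·e^(-2·u) du ÷ ∫_{0}^{∞} u^2·e^(-2·u) du.
With ∫ u^2·e^(-2·u) du = -(2·u^2 + 2·u + 1)·e^(-2·u)/4 + C, the region integral is 701·e^(-21/5)/200 and the full one is 1/4.
This evaluates to P = 0.2102.

P ≈ 0.210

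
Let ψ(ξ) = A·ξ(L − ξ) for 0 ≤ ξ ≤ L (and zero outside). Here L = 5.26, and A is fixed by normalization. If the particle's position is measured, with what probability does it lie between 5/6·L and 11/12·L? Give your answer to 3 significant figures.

|ψ|² is the probability density, so P = ∫_{5/6·L}^{11/12·L} |ψ|² dξ.
Since A² = 1/(L^5/30), this is the region integral divided by the full normalization integral.
Substituting u = ξ/L, A² and the length scale cancel in the ratio: P = ∫_{5/6}^{11/12} u^2·(1 - u)^2 du / ∫_{0}^{1} u^2·(1 - u)^2 du.
An antiderivative of u^2·(1 - u)^2 is u^3·(6·u^2 - 15·u + 10)/30; evaluating from 5/6 to 11/12 gives ≈ 0.0010135, while the full integral is 1/30.
This works out to P = 0.03041.

P ≈ 0.0304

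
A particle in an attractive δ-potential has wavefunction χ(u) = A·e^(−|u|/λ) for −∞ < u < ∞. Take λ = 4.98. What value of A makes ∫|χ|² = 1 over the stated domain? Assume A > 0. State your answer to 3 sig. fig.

A ≈ 0.448

Normalization requires ∫|χ|² du = 1, integrated from −∞ to ∞.
∫|χ|² du = A²·(λ).
Hence A² = 1/[λ].
Substituting λ = 4.98 gives A² = 0.2008, so A = 0.4481.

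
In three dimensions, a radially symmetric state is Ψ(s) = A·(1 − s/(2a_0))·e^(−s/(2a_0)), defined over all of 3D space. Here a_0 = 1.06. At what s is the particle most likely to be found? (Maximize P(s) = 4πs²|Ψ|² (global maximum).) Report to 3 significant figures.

Set d/ds [P(s) = 4πs²|Ψ|²] = 0 and solve for s > 0.
This gives s = a_0·(√(5) + 3).
With a_0 = 1.06, the most probable radial distance is 5.550.

s ≈ 5.55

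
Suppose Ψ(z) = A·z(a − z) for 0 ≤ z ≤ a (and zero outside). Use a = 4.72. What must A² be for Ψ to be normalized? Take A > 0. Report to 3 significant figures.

Require ∫ |Ψ|² dz = 1 over the whole domain.
With Ψ = A·z(a − z), the integral evaluates to A²·[a^5/30].
Setting this equal to 1 gives A² = 1/(a^5/30).
Substituting a = 4.72 gives A² = 0.01281, so A = 0.1132.

A^2 ≈ 0.0128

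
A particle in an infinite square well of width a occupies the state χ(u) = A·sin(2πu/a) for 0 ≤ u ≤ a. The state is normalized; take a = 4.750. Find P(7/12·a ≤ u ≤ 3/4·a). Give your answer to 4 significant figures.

|χ|² is the probability density, so P = ∫_{7/12·a}^{3/4·a} |χ|² du.
With A² fixed by ∫|χ|² = 1, i.e. A² = (a/2)^(−1), substitute and integrate.
Substituting t = u/a, A² and the length scale cancel in the ratio: P = ∫_{7/12}^{3/4} sin(2·π·t)^2 dt / ∫_{0}^{1} sin(2·π·t)^2 dt.
With ∫ sin(2·π·t)^2 dt = t/2 - sin(4·π·t)/(8·π) + C, the region integral is √(3)/(16·π) + 1/12 and the full one is 1/2.
The result is P = (√(3)/8 + π/6)/π.

P ≈ 0.2356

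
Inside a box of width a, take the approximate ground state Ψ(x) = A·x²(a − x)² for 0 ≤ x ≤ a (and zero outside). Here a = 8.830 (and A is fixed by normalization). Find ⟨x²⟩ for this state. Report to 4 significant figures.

By definition ⟨x²⟩ = ∫ x^2 |Ψ(x)|² dx.
Expanding the polynomial and integrating term by term, the ratio of the moment integral to the normalization integral gives ⟨x²⟩ = 3·a^2/11.
Putting a = 8.830 gives 21.264.

⟨x^2⟩ ≈ 21.26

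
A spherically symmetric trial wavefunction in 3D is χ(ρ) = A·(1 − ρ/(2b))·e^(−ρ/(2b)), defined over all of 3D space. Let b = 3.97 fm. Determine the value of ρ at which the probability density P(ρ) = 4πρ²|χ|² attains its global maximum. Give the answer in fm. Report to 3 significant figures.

Set d/dρ [P(ρ) = 4πρ²|χ|²] = 0 and solve for ρ > 0.
This gives ρ = b·(√(5) + 3).
With b = 3.97, the most probable radial distance is 20.79 fm.

ρ ≈ 20.8 fm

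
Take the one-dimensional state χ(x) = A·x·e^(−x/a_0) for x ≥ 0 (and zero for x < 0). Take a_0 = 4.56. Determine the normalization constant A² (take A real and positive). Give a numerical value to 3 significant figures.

A^2 ≈ 0.0422

Normalization requires ∫|χ|² dx = 1, integrated from 0 to ∞.
Recall ∫₀^∞ x^m e^(−x/β) dx = m!·β^(m+1), the integral (without the A² prefactor) comes out to a_0^3/4.
Setting this equal to 1 gives A² = 1/(a_0^3/4).
With a_0 = 4.56: A² = 0.04219 and A = 0.2054.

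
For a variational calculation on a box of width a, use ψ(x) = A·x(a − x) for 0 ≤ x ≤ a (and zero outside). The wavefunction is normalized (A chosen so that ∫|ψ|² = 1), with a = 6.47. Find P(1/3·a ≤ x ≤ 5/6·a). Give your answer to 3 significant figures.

P ≈ 0.755

P = ∫_{1/3·a}^{5/6·a} |ψ(x)|² dx.
The normalization integral ∫|ψ|²dx over the whole domain equals a^5/30·A², and A² cancels in the ratio.
In terms of u = x/a (A² and the length scale cancel between numerator and denominator), P = [∫_{1/3}^{5/6} u^2·(1 - u)^2 du] / [∫_{0}^{1} u^2·(1 - u)^2 du].
With ∫ u^2·(1 - u)^2 du = u^3·(6·u^2 - 15·u + 10)/30 + C, the region integral is 163/6480 and the full one is 1/30.
Taking the ratio, P = 163/216.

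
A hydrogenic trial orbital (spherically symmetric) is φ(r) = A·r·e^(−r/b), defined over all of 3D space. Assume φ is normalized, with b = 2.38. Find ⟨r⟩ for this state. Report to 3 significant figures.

⟨r⟩ ≈ 5.95

By definition ⟨r⟩ = ∫ r |φ(r)|² 4πr² dr.
Recall ∫₀^∞ r^m e^(−r/β) dr = m!·β^(m+1), evaluating both integrals, ⟨r⟩ = 5·b/2.
Putting b = 2.38 gives 5.950.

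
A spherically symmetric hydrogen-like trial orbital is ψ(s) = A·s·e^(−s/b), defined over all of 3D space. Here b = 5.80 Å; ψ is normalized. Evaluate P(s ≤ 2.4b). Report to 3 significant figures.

Integrate the radial probability density 4πs²|ψ|² over s ≤ 2.4b.
Normalization gives A² = 1/(3·π·b^5).
In terms of u = s/b (A², 4π and the length scale all cancel between numerator and denominator), P = [∫_{0}^{2.4} u^4·e^(-2·u) du] / [∫_{0}^{∞} u^4·e^(-2·u) du].
With ∫ u^4·e^(-2·u) du = -(u^4/2 + u^3 + 3·u^2/2 + 3·u/2 + 3/4)·e^(-2·u) + C, the region integral is ≈ 0.39281 and the full one is 3/4.
This evaluates to P = 0.5237.

P ≈ 0.524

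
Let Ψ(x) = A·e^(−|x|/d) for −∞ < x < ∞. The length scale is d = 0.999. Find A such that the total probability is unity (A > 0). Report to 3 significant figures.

Normalization requires ∫|Ψ|² dx = 1, integrated from −∞ to ∞.
Using ∫₀^∞ xⁿ e^(−αx) dx = n!/αⁿ⁺¹, with Ψ = A·e^(−|x|/d), the integral evaluates to A²·[d].
Setting this equal to 1 gives A² = 1/(d).
With d = 0.999: A² = 1.001 and A = 1.001.

A ≈ 1.00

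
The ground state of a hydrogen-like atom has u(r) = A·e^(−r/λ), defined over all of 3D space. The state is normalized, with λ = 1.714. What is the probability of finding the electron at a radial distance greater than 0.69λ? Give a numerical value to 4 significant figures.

P = ∫ |u|² 4πr² dr over r > 0.69λ.
A² is fixed by ∫₀^∞ 4πr²|u|² dr = 1, i.e. A² = (π·λ^3)^(−1).
Substituting t = r/λ, A², 4π and the length scale all cancel in the ratio: P = ∫_{0.69}^{∞} t^2·e^(-2·t) dt / ∫_{0}^{∞} t^2·e^(-2·t) dt.
Using ∫ t^2·e^(-2·t) dt = -(2·t^2 + 2·t + 1)·e^(-2·t)/4, the numerator is ≈ 0.209578 and the denominator is 1/4.
Taking the ratio yields P = 0.83831.

P ≈ 0.8383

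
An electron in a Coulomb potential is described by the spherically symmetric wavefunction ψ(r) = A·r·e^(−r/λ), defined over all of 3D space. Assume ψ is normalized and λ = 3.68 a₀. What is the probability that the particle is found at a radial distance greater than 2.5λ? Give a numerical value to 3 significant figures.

P ≈ 0.440

With dV = 4πr²dr, the probability is ∫|ψ|² dV over r > 2.5λ.
A² is fixed by ∫₀^∞ 4πr²|ψ|² dr = 1, i.e. A² = (3·π·λ^5)^(−1).
Let u = r/λ; then A², 4π and the length scale all cancel, so P = ∫_{2.5}^{∞} u^4·e^(-2·u) du ÷ ∫_{0}^{∞} u^4·e^(-2·u) du.
With ∫ u^4·e^(-2·u) du = -(u^4/2 + u^3 + 3·u^2/2 + 3·u/2 + 3/4)·e^(-2·u) + C, the region integral is 1569·e^(-5)/32 and the full one is 3/4.
The region integral divided by the full integral gives P = 0.4405.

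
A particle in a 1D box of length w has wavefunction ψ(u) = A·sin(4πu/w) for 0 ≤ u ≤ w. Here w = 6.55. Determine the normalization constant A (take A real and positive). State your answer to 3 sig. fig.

Require ∫ |ψ|² du = 1 over the whole domain.
The integral (without the A² prefactor) comes out to w/2.
So A² = (w/2)^(−1).
Plugging in w = 6.55 yields A = 0.5526.

A ≈ 0.553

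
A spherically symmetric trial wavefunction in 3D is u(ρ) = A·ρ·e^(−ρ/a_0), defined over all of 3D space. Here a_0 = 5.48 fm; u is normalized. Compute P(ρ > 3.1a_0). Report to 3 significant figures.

P = ∫ |u|² 4πρ² dρ over ρ > 3.1a_0.
The full normalization integral is A²·[3·π·a_0^5] = 1, fixing A².
Substituting t = ρ/a_0, A², 4π and the length scale all cancel in the ratio: P = ∫_{3.1}^{∞} t^4·e^(-2·t) dt / ∫_{0}^{∞} t^4·e^(-2·t) dt.
An antiderivative of t^4·e^(-2·t) is -(t^4/2 + t^3 + 3·t^2/2 + 3·t/2 + 3/4)·e^(-2·t); evaluating from 3.1 to ∞ gives ≈ 0.19438, while the full integral is 3/4.
Taking the ratio yields P = 0.2592.

P ≈ 0.259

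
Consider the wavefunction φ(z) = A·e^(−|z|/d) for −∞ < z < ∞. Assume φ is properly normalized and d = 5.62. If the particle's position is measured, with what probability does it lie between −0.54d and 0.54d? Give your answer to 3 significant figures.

|φ|² is the probability density, so P = ∫_{−0.54d}^{0.54d} |φ|² dz.
With A² fixed by ∫|φ|² = 1, i.e. A² = (d)^(−1), substitute and integrate.
Both integrals are even about z = 0, so only the z ≥ 0 halves are needed (the factors of 2 cancel). In terms of u = z/d (A² and the length scale cancel between numerator and denominator), P = [∫_{0}^{0.54} e^(-2·u) du] / [∫_{0}^{∞} e^(-2·u) du].
Using ∫ e^(-2·u) du = -e^(-2·u)/2, the numerator is 1/2 - e^(-27/25)/2 and the denominator is 1/2.
Evaluating gives P = 0.6604.

P ≈ 0.660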